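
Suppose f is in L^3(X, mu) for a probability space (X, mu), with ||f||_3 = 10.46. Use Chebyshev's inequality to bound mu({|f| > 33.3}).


Chebyshev/Markov inequality: mu(|f| > eps) <= (||f||_p / eps)^p
Step 1: ||f||_3 / eps = 10.46 / 33.3 = 0.314114
Step 2: Raise to power p = 3:
  (0.314114)^3 = 0.030993
Step 3: Therefore mu(|f| > 33.3) <= 0.030993


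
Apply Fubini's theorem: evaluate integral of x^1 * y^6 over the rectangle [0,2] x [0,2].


By Fubini's theorem, the double integral factors as a product of single integrals:
Step 1: integral_0^2 x^1 dx = [x^2/2] from 0 to 2
     = 2^2/2 = 2
Step 2: integral_0^2 y^6 dy = [y^7/7] from 0 to 2
     = 2^7/7 = 18.285714
Step 3: Double integral = 2 * 18.285714 = 36.571429


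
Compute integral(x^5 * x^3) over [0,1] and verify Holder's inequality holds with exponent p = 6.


Step 1: Exact integral of f*g = integral(x^8, 0, 1) = 1/9
     = 0.111111
Step 2: Holder bound with p=6, q=1.2:
  ||f||_p = (integral x^30 dx)^(1/6) = (1/31)^(1/6) = 0.564209
  ||g||_q = (integral x^3.6 dx)^(1/1.2) = (1/4.6)^(1/1.2) = 0.280351
Step 3: Holder bound = ||f||_p * ||g||_q = 0.564209 * 0.280351 = 0.158176
Verification: 0.111111 <= 0.158176 (Holder holds)


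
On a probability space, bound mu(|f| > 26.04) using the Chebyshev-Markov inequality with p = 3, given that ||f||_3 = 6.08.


Chebyshev/Markov inequality: mu(|f| > eps) <= (||f||_p / eps)^p
Step 1: ||f||_3 / eps = 6.08 / 26.04 = 0.233487
Step 2: Raise to power p = 3:
  (0.233487)^3 = 0.012729
Step 3: Therefore mu(|f| > 26.04) <= 0.012729


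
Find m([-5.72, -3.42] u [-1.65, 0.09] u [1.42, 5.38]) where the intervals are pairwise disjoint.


For pairwise disjoint intervals, m(union) = sum of lengths.
= (-3.42 - -5.72) + (0.09 - -1.65) + (5.38 - 1.42)
= 2.3 + 1.74 + 3.96
= 8


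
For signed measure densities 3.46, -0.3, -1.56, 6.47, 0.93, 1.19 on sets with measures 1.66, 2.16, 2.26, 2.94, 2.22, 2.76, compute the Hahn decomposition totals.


Step 1: Compute signed measure on each set:
  Set 1: 3.46 * 1.66 = 5.7436
  Set 2: -0.3 * 2.16 = -0.648
  Set 3: -1.56 * 2.26 = -3.5256
  Set 4: 6.47 * 2.94 = 19.0218
  Set 5: 0.93 * 2.22 = 2.0646
  Set 6: 1.19 * 2.76 = 3.2844
Step 2: Total signed measure = (5.7436) + (-0.648) + (-3.5256) + (19.0218) + (2.0646) + (3.2844)
     = 25.9408
Step 3: Positive part mu+(X) = sum of positive contributions = 30.1144
Step 4: Negative part mu-(X) = |sum of negative contributions| = 4.1736


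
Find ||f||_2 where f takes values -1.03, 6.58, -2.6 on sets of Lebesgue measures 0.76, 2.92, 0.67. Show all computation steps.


Step 1: Compute |f_i|^2 for each value:
  |-1.03|^2 = 1.0609
  |6.58|^2 = 43.2964
  |-2.6|^2 = 6.76
Step 2: Multiply by measures and sum:
  1.0609 * 0.76 = 0.806284
  43.2964 * 2.92 = 126.425488
  6.76 * 0.67 = 4.5292
Sum = 0.806284 + 126.425488 + 4.5292 = 131.760972
Step 3: Take the p-th root:
||f||_2 = (131.760972)^(1/2) = 11.478718


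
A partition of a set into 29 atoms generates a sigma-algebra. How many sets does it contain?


Each element of the sigma-algebra is a union of some subset of the 29 atoms.
The number of such subsets is 2^29 = 536870912.


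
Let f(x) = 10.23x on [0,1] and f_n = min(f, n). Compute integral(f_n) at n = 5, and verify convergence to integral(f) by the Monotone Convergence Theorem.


f(x) = 10.23x on [0,1]; f_n(x) = min(10.23x, n). At n = 5:
Step 1: f(x) reaches 5 at x = 5/10.23 = 0.488759
Step 2: integral(f_5) = integral(10.23x, 0, 0.488759) + integral(5, 0.488759, 1)
       = 10.23*0.488759^2/2 + 5*(1 - 0.488759)
       = 1.221896 + 2.556207
       = 3.778104
Step 3: As n -> infinity, f_n increases to f, so by MCT integral(f_n) -> integral(f) = 10.23/2 = 5.115.
Convergence: integral(f_5) = 3.778104 -> 5.115 as n -> infinity


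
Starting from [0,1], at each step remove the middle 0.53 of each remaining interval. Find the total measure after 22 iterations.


Step 1: At each step, fraction remaining = 1 - 0.53 = 0.47
Step 2: After 22 steps, measure = (0.47)^22
Result = 6.111571e-08


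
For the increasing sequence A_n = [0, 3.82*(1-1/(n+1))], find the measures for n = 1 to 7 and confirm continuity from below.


By continuity of measure from below: if A_n increases to A, then m(A_n) -> m(A).
Here A = [0, 3.82], so m(A) = 3.82
Step 1: a_1 = 3.82*(1 - 1/2) = 1.91, m(A_1) = 1.91
Step 2: a_2 = 3.82*(1 - 1/3) = 2.5467, m(A_2) = 2.5467
Step 3: a_3 = 3.82*(1 - 1/4) = 2.865, m(A_3) = 2.865
Step 4: a_4 = 3.82*(1 - 1/5) = 3.056, m(A_4) = 3.056
Step 5: a_5 = 3.82*(1 - 1/6) = 3.1833, m(A_5) = 3.1833
Step 6: a_6 = 3.82*(1 - 1/7) = 3.2743, m(A_6) = 3.2743
Step 7: a_7 = 3.82*(1 - 1/8) = 3.3425, m(A_7) = 3.3425
Limit: m(A_n) -> m([0,3.82]) = 3.82


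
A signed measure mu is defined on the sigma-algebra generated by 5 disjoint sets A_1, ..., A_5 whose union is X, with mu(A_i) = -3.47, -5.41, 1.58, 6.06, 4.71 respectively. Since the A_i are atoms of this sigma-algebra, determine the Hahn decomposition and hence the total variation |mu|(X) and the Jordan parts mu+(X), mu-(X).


Step 1: Every measurable set is a union of atoms (the cells / points), so a Hahn decomposition is
  obtained by grouping atoms by sign: P = union of atoms with mu > 0, N = union of the remaining atoms.
  Atoms in P (indices): 3, 4, 5;  atoms in N (indices): 1, 2
  Positive values: 1.58, 6.06, 4.71
  Negative values: -3.47, -5.41
Step 2: mu+(X) = mu(P) = sum of positive atom values = 12.35
Step 3: mu-(X) = -mu(N) = sum of |negative atom values| = 8.88
Step 4: |mu|(X) = mu+(X) + mu-(X) = 12.35 + 8.88 = 21.23


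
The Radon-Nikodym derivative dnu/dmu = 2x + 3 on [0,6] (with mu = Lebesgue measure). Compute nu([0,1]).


nu(A) = integral_A (dnu/dmu) dmu = integral_0^1 (2x + 3) dx
Step 1: Antiderivative F(x) = (2/2)x^2 + 3x
Step 2: F(1) = (2/2)*1^2 + 3*1 = 1 + 3 = 4
Step 3: F(0) = (2/2)*0^2 + 3*0 = 0.0 + 0 = 0.0
Step 4: nu([0,1]) = F(1) - F(0) = 4 - 0.0 = 4


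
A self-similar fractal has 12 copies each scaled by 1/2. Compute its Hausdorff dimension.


For a self-similar set with N copies scaled by 1/r:
dim_H = log(N)/log(r) = log(12)/log(2)
= 2.484907/0.693147
= 3.584963


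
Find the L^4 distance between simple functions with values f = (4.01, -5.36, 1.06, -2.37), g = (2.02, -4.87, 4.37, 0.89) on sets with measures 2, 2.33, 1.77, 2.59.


Step 1: Compute differences f_i - g_i:
  4.01 - 2.02 = 1.99
  -5.36 - -4.87 = -0.49
  1.06 - 4.37 = -3.31
  -2.37 - 0.89 = -3.26
Step 2: Compute |diff|^4 * measure for each set:
  |1.99|^4 * 2 = 15.682392 * 2 = 31.364784
  |-0.49|^4 * 2.33 = 0.057648 * 2.33 = 0.13432
  |-3.31|^4 * 1.77 = 120.036127 * 1.77 = 212.463945
  |-3.26|^4 * 2.59 = 112.945882 * 2.59 = 292.529834
Step 3: Sum = 536.492883
Step 4: ||f-g||_4 = (536.492883)^(1/4) = 4.812724


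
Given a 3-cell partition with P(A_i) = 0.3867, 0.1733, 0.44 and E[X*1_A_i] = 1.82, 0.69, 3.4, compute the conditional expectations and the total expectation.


For each cell A_i: E[X|A_i] = E[X*1_A_i] / P(A_i)
Step 1: E[X|A_1] = 1.82 / 0.3867 = 4.706491
Step 2: E[X|A_2] = 0.69 / 0.1733 = 3.981535
Step 3: E[X|A_3] = 3.4 / 0.44 = 7.727273
Verification: E[X] = sum E[X*1_A_i] = 1.82 + 0.69 + 3.4 = 5.91


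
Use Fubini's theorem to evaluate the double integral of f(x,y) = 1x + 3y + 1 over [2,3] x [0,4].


By Fubini, integrate in x first, then y.
Step 1: Fix y, integrate over x in [2,3]:
  integral(1x + 3y + 1, x=2..3)
  = 1*(3^2 - 2^2)/2 + (3y + 1)*(3 - 2)
  = 2.5 + (3y + 1)*1
  = 2.5 + 3y + 1
  = 3.5 + 3y
Step 2: Integrate over y in [0,4]:
  integral(3.5 + 3y, y=0..4)
  = 3.5*4 + 3*(4^2 - 0^2)/2
  = 14 + 24
  = 38


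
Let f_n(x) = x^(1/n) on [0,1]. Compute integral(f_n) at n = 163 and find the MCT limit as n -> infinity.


At n = 163: f_163(x) = x^(1/163).
Step 1: integral(x^(1/163), 0, 1) = [x^(1/163+1) / (1/163+1)] from 0 to 1
     = 1 / (1/163 + 1) = 1 / ((163+1)/163) = 163/(163+1)
     = 163/164 = 0.993902
Step 2: As n -> infinity, f_n(x) = x^(1/n) -> 1 for x in (0,1], and f_n is increasing in n.
By MCT, lim_n integral(f_n) = integral(lim_n f_n) = integral(1, 0, 1) = 1.
Step 3: Verify convergence: 163/164 = 0.993902 -> 1


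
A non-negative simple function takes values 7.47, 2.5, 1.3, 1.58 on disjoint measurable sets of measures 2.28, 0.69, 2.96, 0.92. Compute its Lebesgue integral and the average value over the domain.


Step 1: Integral = sum(value_i * measure_i)
= 7.47*2.28 + 2.5*0.69 + 1.3*2.96 + 1.58*0.92
= 17.0316 + 1.725 + 3.848 + 1.4536
= 24.0582
Step 2: Total measure of domain = 2.28 + 0.69 + 2.96 + 0.92 = 6.85
Step 3: Average value = 24.0582 / 6.85 = 3.512146


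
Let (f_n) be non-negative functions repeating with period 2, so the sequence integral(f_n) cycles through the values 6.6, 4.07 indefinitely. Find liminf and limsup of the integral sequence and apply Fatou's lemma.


The sequence (integral(f_n)) is periodic with period 2, repeating the values 6.6, 4.07 indefinitely.
Step 1: For a periodic sequence, every tail (a_m, a_(m+1), ...) contains all 2 period values infinitely often.
Step 2: Hence inf of every tail = min of the period values = min(6.6, 4.07) = 4.07.
        liminf_n integral(f_n) = sup over m of (inf of tail from m) = 4.07.
Step 3: Similarly sup of every tail = max of the period values = 6.6.
        limsup_n integral(f_n) = 6.6.
Step 4: Fatou's lemma: integral(liminf_n f_n) <= liminf_n integral(f_n) = 4.07.
        So the integral of the pointwise liminf is at most 4.07.


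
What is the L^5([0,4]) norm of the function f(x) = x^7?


Step 1: ||f||_5 = (integral_0^4 |x^7|^5 dx)^(1/5)
     = (integral_0^4 x^35 dx)^(1/5)
Step 2: integral_0^4 x^35 dx = [x^36/(36)] from 0 to 4 = 4^36/36
     = 4722366482869645213696/36 = 1.311768e+20
Step 3: ||f||_5 = (1.311768e+20)^(1/5) = 10557.751541


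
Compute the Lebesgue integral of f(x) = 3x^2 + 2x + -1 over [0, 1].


The Lebesgue integral of a Riemann-integrable function agrees with the Riemann integral.
Antiderivative F(x) = (3/3)x^3 + (2/2)x^2 + -1x
F(1) = (3/3)*1^3 + (2/2)*1^2 + -1*1
     = (3/3)*1 + (2/2)*1 + -1*1
     = 1 + 1 + -1
     = 1
F(0) = 0.0
Integral = F(1) - F(0) = 1 - 0.0 = 1


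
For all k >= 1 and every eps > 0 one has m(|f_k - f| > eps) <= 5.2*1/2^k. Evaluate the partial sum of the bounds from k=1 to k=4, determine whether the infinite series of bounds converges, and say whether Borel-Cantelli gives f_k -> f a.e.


Step 1: List the terms 5.2*1/2^k for k = 1 to 4:
  k=1: 2.6
  k=2: 1.3
  k=3: 0.65
  k=4: 0.325
Step 2: Partial sum = 2.6 + 1.3 + 0.65 + 0.325
     = 4.875
Step 3: The full series sum_(k>=1) 5.2*1/2^k converges (geometric series with ratio 1/2 < 1; a constant multiple of a convergent series converges).
Step 4: Fix eps > 0. Since sum_k m(|f_k - f| > eps) < infinity, the Borel-Cantelli lemma gives
        m(limsup_k {|f_k - f| > eps}) = 0, i.e. for a.e. x, |f_k(x) - f(x)| <= eps for all large k.
        Applying this with eps = 1/j for j = 1, 2, ... and intersecting the countably many full-measure sets,
        for a.e. x we get limsup_k |f_k(x) - f(x)| <= 1/j for every j, hence f_k -> f almost everywhere.
Conclusion: series converges; Borel-Cantelli yields f_k -> f a.e.


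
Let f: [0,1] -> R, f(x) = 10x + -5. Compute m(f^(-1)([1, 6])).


f^(-1)([1, 6]) = {x : 1 <= 10x + -5 <= 6}
Solving: (1 - -5)/10 <= x <= (6 - -5)/10
= [0.6, 1.1]
Intersecting with [0,1]: [0.6, 1]
Measure = 1 - 0.6 = 0.4


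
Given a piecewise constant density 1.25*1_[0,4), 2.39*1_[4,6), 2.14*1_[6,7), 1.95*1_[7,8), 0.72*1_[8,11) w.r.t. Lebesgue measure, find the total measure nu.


Integrate each piece of the Radon-Nikodym derivative:
Step 1: integral_0^4 1.25 dx = 1.25*(4-0) = 1.25*4 = 5
Step 2: integral_4^6 2.39 dx = 2.39*(6-4) = 2.39*2 = 4.78
Step 3: integral_6^7 2.14 dx = 2.14*(7-6) = 2.14*1 = 2.14
Step 4: integral_7^8 1.95 dx = 1.95*(8-7) = 1.95*1 = 1.95
Step 5: integral_8^11 0.72 dx = 0.72*(11-8) = 0.72*3 = 2.16
Total: 5 + 4.78 + 2.14 + 1.95 + 2.16 = 16.03


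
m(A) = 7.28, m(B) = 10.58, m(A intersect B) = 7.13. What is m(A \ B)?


m(A \ B) = m(A) - m(A n B)
= 7.28 - 7.13
= 0.15


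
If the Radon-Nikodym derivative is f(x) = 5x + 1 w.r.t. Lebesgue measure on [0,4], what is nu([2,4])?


nu(A) = integral_A (dnu/dmu) dmu = integral_2^4 (5x + 1) dx
Step 1: Antiderivative F(x) = (5/2)x^2 + 1x
Step 2: F(4) = (5/2)*4^2 + 1*4 = 40 + 4 = 44
Step 3: F(2) = (5/2)*2^2 + 1*2 = 10 + 2 = 12
Step 4: nu([2,4]) = F(4) - F(2) = 44 - 12 = 32


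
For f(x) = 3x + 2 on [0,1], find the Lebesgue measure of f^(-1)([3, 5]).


f^(-1)([3, 5]) = {x : 3 <= 3x + 2 <= 5}
Solving: (3 - 2)/3 <= x <= (5 - 2)/3
= [0.333333, 1]
Intersecting with [0,1]: [0.333333, 1]
Measure = 1 - 0.333333 = 0.666667


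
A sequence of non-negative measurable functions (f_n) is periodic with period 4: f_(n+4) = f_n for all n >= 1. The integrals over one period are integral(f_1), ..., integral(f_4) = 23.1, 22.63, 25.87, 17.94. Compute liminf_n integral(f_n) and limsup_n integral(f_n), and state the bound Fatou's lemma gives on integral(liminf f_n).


The sequence (integral(f_n)) is periodic with period 4, repeating the values 23.1, 22.63, 25.87, 17.94 indefinitely.
Step 1: For a periodic sequence, every tail (a_m, a_(m+1), ...) contains all 4 period values infinitely often.
Step 2: Hence inf of every tail = min of the period values = min(23.1, 22.63, 25.87, 17.94) = 17.94.
        liminf_n integral(f_n) = sup over m of (inf of tail from m) = 17.94.
Step 3: Similarly sup of every tail = max of the period values = 25.87.
        limsup_n integral(f_n) = 25.87.
Step 4: Fatou's lemma: integral(liminf_n f_n) <= liminf_n integral(f_n) = 17.94.
        So the integral of the pointwise liminf is at most 17.94.


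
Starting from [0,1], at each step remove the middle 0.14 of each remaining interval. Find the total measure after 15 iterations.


Step 1: At each step, fraction remaining = 1 - 0.14 = 0.86
Step 2: After 15 steps, measure = (0.86)^15
Result = 0.104106


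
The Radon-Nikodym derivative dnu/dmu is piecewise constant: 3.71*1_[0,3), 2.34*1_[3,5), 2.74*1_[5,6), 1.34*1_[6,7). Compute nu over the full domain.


Integrate each piece of the Radon-Nikodym derivative:
Step 1: integral_0^3 3.71 dx = 3.71*(3-0) = 3.71*3 = 11.13
Step 2: integral_3^5 2.34 dx = 2.34*(5-3) = 2.34*2 = 4.68
Step 3: integral_5^6 2.74 dx = 2.74*(6-5) = 2.74*1 = 2.74
Step 4: integral_6^7 1.34 dx = 1.34*(7-6) = 1.34*1 = 1.34
Total: 11.13 + 4.68 + 2.74 + 1.34 = 19.89


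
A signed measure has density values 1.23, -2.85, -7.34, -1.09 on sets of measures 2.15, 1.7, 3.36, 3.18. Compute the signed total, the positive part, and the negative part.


Step 1: Compute signed measure on each set:
  Set 1: 1.23 * 2.15 = 2.6445
  Set 2: -2.85 * 1.7 = -4.845
  Set 3: -7.34 * 3.36 = -24.6624
  Set 4: -1.09 * 3.18 = -3.4662
Step 2: Total signed measure = (2.6445) + (-4.845) + (-24.6624) + (-3.4662)
     = -30.3291
Step 3: Positive part mu+(X) = sum of positive contributions = 2.6445
Step 4: Negative part mu-(X) = |sum of negative contributions| = 32.9736


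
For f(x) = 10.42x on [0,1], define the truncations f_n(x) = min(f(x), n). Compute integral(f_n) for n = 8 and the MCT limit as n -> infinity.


f(x) = 10.42x on [0,1]; f_n(x) = min(10.42x, n). At n = 8:
Step 1: f(x) reaches 8 at x = 8/10.42 = 0.767754
Step 2: integral(f_8) = integral(10.42x, 0, 0.767754) + integral(8, 0.767754, 1)
       = 10.42*0.767754^2/2 + 8*(1 - 0.767754)
       = 3.071017 + 1.857965
       = 4.928983
Step 3: As n -> infinity, f_n increases to f, so by MCT integral(f_n) -> integral(f) = 10.42/2 = 5.21.
Convergence: integral(f_8) = 4.928983 -> 5.21 as n -> infinity


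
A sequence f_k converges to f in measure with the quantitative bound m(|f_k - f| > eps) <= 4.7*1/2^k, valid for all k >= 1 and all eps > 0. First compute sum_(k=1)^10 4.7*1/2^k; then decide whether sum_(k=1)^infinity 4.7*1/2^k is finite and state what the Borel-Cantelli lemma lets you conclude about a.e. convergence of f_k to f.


Step 1: List the terms 4.7*1/2^k for k = 1 to 10:
  k=1: 2.35
  k=2: 1.175
  k=3: 0.5875
  k=4: 0.29375
  k=5: 0.146875
  k=6: 0.073438
  k=7: 0.036719
  k=8: 0.018359
  k=9: 0.00918
  k=10: 0.00459
Step 2: Partial sum = 2.35 + 1.175 + 0.5875 + 0.29375 + 0.146875 + 0.073438 + 0.036719 + 0.018359 + 0.00918 + 0.00459
     = 4.69541
Step 3: The full series sum_(k>=1) 4.7*1/2^k converges (geometric series with ratio 1/2 < 1; a constant multiple of a convergent series converges).
Step 4: Fix eps > 0. Since sum_k m(|f_k - f| > eps) < infinity, the Borel-Cantelli lemma gives
        m(limsup_k {|f_k - f| > eps}) = 0, i.e. for a.e. x, |f_k(x) - f(x)| <= eps for all large k.
        Applying this with eps = 1/j for j = 1, 2, ... and intersecting the countably many full-measure sets,
        for a.e. x we get limsup_k |f_k(x) - f(x)| <= 1/j for every j, hence f_k -> f almost everywhere.
Conclusion: series converges; Borel-Cantelli yields f_k -> f a.e.


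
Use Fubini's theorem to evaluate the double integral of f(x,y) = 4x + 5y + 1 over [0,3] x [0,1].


By Fubini, integrate in x first, then y.
Step 1: Fix y, integrate over x in [0,3]:
  integral(4x + 5y + 1, x=0..3)
  = 4*(3^2 - 0^2)/2 + (5y + 1)*(3 - 0)
  = 18 + (5y + 1)*3
  = 18 + 15y + 3
  = 21 + 15y
Step 2: Integrate over y in [0,1]:
  integral(21 + 15y, y=0..1)
  = 21*1 + 15*(1^2 - 0^2)/2
  = 21 + 7.5
  = 28.5


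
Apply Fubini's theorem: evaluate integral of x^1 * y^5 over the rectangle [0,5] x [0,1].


By Fubini's theorem, the double integral factors as a product of single integrals:
Step 1: integral_0^5 x^1 dx = [x^2/2] from 0 to 5
     = 5^2/2 = 12.5
Step 2: integral_0^1 y^5 dy = [y^6/6] from 0 to 1
     = 1^6/6 = 0.166667
Step 3: Double integral = 12.5 * 0.166667 = 2.083333


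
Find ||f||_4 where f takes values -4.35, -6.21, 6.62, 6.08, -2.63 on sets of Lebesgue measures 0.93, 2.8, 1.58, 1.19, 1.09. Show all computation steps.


Step 1: Compute |f_i|^4 for each value:
  |-4.35|^4 = 358.061006
  |-6.21|^4 = 1487.189809
  |6.62|^4 = 1920.578035
  |6.08|^4 = 1366.514729
  |-2.63|^4 = 47.843506
Step 2: Multiply by measures and sum:
  358.061006 * 0.93 = 332.996736
  1487.189809 * 2.8 = 4164.131465
  1920.578035 * 1.58 = 3034.513296
  1366.514729 * 1.19 = 1626.152527
  47.843506 * 1.09 = 52.149421
Sum = 332.996736 + 4164.131465 + 3034.513296 + 1626.152527 + 52.149421 = 9209.943445
Step 3: Take the p-th root:
||f||_4 = (9209.943445)^(1/4) = 9.796349


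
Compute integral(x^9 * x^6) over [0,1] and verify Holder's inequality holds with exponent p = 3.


Step 1: Exact integral of f*g = integral(x^15, 0, 1) = 1/16
     = 0.0625
Step 2: Holder bound with p=3, q=1.5:
  ||f||_p = (integral x^27 dx)^(1/3) = (1/28)^(1/3) = 0.329317
  ||g||_q = (integral x^9 dx)^(1/1.5) = (1/10)^(1/1.5) = 0.215443
Step 3: Holder bound = ||f||_p * ||g||_q = 0.329317 * 0.215443 = 0.070949
Verification: 0.0625 <= 0.070949 (Holder holds)


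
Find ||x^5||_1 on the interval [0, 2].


Step 1: ||f||_1 = (integral_0^2 |x^5|^1 dx)^(1/1)
     = (integral_0^2 x^5 dx)^(1/1)
Step 2: integral_0^2 x^5 dx = [x^6/(6)] from 0 to 2 = 2^6/6
     = 64/6 = 10.666667
Step 3: ||f||_1 = (10.666667)^(1/1) = 10.666667


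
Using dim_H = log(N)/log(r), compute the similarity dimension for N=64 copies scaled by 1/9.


For a self-similar set with N copies scaled by 1/r:
dim_H = log(N)/log(r) = log(64)/log(9)
= 4.158883/2.197225
= 1.892789


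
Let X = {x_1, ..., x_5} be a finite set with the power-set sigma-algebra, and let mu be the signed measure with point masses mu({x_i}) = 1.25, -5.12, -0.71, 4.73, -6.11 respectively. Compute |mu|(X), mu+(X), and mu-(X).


Step 1: Every measurable set is a union of atoms (the cells / points), so a Hahn decomposition is
  obtained by grouping atoms by sign: P = union of atoms with mu > 0, N = union of the remaining atoms.
  Atoms in P (indices): 1, 4;  atoms in N (indices): 2, 3, 5
  Positive values: 1.25, 4.73
  Negative values: -5.12, -0.71, -6.11
Step 2: mu+(X) = mu(P) = sum of positive atom values = 5.98
Step 3: mu-(X) = -mu(N) = sum of |negative atom values| = 11.94
Step 4: |mu|(X) = mu+(X) + mu-(X) = 5.98 + 11.94 = 17.92


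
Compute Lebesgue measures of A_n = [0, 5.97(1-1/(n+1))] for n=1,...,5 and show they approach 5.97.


By continuity of measure from below: if A_n increases to A, then m(A_n) -> m(A).
Here A = [0, 5.97], so m(A) = 5.97
Step 1: a_1 = 5.97*(1 - 1/2) = 2.985, m(A_1) = 2.985
Step 2: a_2 = 5.97*(1 - 1/3) = 3.98, m(A_2) = 3.98
Step 3: a_3 = 5.97*(1 - 1/4) = 4.4775, m(A_3) = 4.4775
Step 4: a_4 = 5.97*(1 - 1/5) = 4.776, m(A_4) = 4.776
Step 5: a_5 = 5.97*(1 - 1/6) = 4.975, m(A_5) = 4.975
Limit: m(A_n) -> m([0,5.97]) = 5.97


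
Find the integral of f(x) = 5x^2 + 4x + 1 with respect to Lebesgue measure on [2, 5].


The Lebesgue integral of a Riemann-integrable function agrees with the Riemann integral.
Antiderivative F(x) = (5/3)x^3 + (4/2)x^2 + 1x
F(5) = (5/3)*5^3 + (4/2)*5^2 + 1*5
     = (5/3)*125 + (4/2)*25 + 1*5
     = 208.333333 + 50 + 5
     = 263.333333
F(2) = 23.333333
Integral = F(5) - F(2) = 263.333333 - 23.333333 = 240


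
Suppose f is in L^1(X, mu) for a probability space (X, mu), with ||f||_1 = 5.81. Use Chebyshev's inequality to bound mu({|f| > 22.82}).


Chebyshev/Markov inequality: mu(|f| > eps) <= (||f||_p / eps)^p
Step 1: ||f||_1 / eps = 5.81 / 22.82 = 0.254601
Step 2: Raise to power p = 1:
  (0.254601)^1 = 0.254601
Step 3: Therefore mu(|f| > 22.82) <= 0.254601


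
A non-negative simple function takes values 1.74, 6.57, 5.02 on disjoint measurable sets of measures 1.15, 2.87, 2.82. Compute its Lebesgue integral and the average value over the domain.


Step 1: Integral = sum(value_i * measure_i)
= 1.74*1.15 + 6.57*2.87 + 5.02*2.82
= 2.001 + 18.8559 + 14.1564
= 35.0133
Step 2: Total measure of domain = 1.15 + 2.87 + 2.82 = 6.84
Step 3: Average value = 35.0133 / 6.84 = 5.118904


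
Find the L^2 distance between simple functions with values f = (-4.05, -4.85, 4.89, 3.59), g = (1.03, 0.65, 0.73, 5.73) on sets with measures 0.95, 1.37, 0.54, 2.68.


Step 1: Compute differences f_i - g_i:
  -4.05 - 1.03 = -5.08
  -4.85 - 0.65 = -5.5
  4.89 - 0.73 = 4.16
  3.59 - 5.73 = -2.14
Step 2: Compute |diff|^2 * measure for each set:
  |-5.08|^2 * 0.95 = 25.8064 * 0.95 = 24.51608
  |-5.5|^2 * 1.37 = 30.25 * 1.37 = 41.4425
  |4.16|^2 * 0.54 = 17.3056 * 0.54 = 9.345024
  |-2.14|^2 * 2.68 = 4.5796 * 2.68 = 12.273328
Step 3: Sum = 87.576932
Step 4: ||f-g||_2 = (87.576932)^(1/2) = 9.358255


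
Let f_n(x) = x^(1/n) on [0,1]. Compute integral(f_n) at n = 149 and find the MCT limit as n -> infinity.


At n = 149: f_149(x) = x^(1/149).
Step 1: integral(x^(1/149), 0, 1) = [x^(1/149+1) / (1/149+1)] from 0 to 1
     = 1 / (1/149 + 1) = 1 / ((149+1)/149) = 149/(149+1)
     = 149/150 = 0.993333
Step 2: As n -> infinity, f_n(x) = x^(1/n) -> 1 for x in (0,1], and f_n is increasing in n.
By MCT, lim_n integral(f_n) = integral(lim_n f_n) = integral(1, 0, 1) = 1.
Step 3: Verify convergence: 149/150 = 0.993333 -> 1


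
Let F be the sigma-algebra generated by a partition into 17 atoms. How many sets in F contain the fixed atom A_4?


Each element of F is a union of some subset S of the 17 atoms.
The element contains A_4 iff A_4 is in S.
So we count subsets S of {A_1,...,A_17} with A_4 in S: choose freely among the other 16 atoms.
Count = 2^(17-1) = 2^16 = 65536.


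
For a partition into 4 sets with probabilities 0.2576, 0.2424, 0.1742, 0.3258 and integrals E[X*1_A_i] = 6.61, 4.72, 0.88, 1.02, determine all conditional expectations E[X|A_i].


For each cell A_i: E[X|A_i] = E[X*1_A_i] / P(A_i)
Step 1: E[X|A_1] = 6.61 / 0.2576 = 25.659938
Step 2: E[X|A_2] = 4.72 / 0.2424 = 19.471947
Step 3: E[X|A_3] = 0.88 / 0.1742 = 5.051665
Step 4: E[X|A_4] = 1.02 / 0.3258 = 3.130755
Verification: E[X] = sum E[X*1_A_i] = 6.61 + 4.72 + 0.88 + 1.02 = 13.23


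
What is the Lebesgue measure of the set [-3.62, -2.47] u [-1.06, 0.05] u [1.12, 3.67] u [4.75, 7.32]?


For pairwise disjoint intervals, m(union) = sum of lengths.
= (-2.47 - -3.62) + (0.05 - -1.06) + (3.67 - 1.12) + (7.32 - 4.75)
= 1.15 + 1.11 + 2.55 + 2.57
= 7.38


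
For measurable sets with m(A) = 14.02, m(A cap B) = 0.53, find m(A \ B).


m(A \ B) = m(A) - m(A n B)
= 14.02 - 0.53
= 13.49


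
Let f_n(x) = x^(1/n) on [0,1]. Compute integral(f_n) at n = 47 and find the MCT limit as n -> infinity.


At n = 47: f_47(x) = x^(1/47).
Step 1: integral(x^(1/47), 0, 1) = [x^(1/47+1) / (1/47+1)] from 0 to 1
     = 1 / (1/47 + 1) = 1 / ((47+1)/47) = 47/(47+1)
     = 47/48 = 0.979167
Step 2: As n -> infinity, f_n(x) = x^(1/n) -> 1 for x in (0,1], and f_n is increasing in n.
By MCT, lim_n integral(f_n) = integral(lim_n f_n) = integral(1, 0, 1) = 1.
Step 3: Verify convergence: 47/48 = 0.979167 -> 1


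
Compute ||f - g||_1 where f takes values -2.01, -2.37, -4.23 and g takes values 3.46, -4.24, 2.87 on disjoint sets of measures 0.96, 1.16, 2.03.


Step 1: Compute differences f_i - g_i:
  -2.01 - 3.46 = -5.47
  -2.37 - -4.24 = 1.87
  -4.23 - 2.87 = -7.1
Step 2: Compute |diff|^1 * measure for each set:
  |-5.47|^1 * 0.96 = 5.47 * 0.96 = 5.2512
  |1.87|^1 * 1.16 = 1.87 * 1.16 = 2.1692
  |-7.1|^1 * 2.03 = 7.1 * 2.03 = 14.413
Step 3: Sum = 21.8334
Step 4: ||f-g||_1 = (21.8334)^(1/1) = 21.8334


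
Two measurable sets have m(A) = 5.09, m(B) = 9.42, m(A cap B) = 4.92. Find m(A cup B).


By inclusion-exclusion: m(A u B) = m(A) + m(B) - m(A n B)
= 5.09 + 9.42 - 4.92
= 9.59


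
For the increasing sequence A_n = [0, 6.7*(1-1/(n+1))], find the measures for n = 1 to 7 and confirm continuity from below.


By continuity of measure from below: if A_n increases to A, then m(A_n) -> m(A).
Here A = [0, 6.7], so m(A) = 6.7
Step 1: a_1 = 6.7*(1 - 1/2) = 3.35, m(A_1) = 3.35
Step 2: a_2 = 6.7*(1 - 1/3) = 4.4667, m(A_2) = 4.4667
Step 3: a_3 = 6.7*(1 - 1/4) = 5.025, m(A_3) = 5.025
Step 4: a_4 = 6.7*(1 - 1/5) = 5.36, m(A_4) = 5.36
Step 5: a_5 = 6.7*(1 - 1/6) = 5.5833, m(A_5) = 5.5833
Step 6: a_6 = 6.7*(1 - 1/7) = 5.7429, m(A_6) = 5.7429
Step 7: a_7 = 6.7*(1 - 1/8) = 5.8625, m(A_7) = 5.8625
Limit: m(A_n) -> m([0,6.7]) = 6.7


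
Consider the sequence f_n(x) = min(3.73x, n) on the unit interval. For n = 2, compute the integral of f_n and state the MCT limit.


f(x) = 3.73x on [0,1]; f_n(x) = min(3.73x, n). At n = 2:
Step 1: f(x) reaches 2 at x = 2/3.73 = 0.536193
Step 2: integral(f_2) = integral(3.73x, 0, 0.536193) + integral(2, 0.536193, 1)
       = 3.73*0.536193^2/2 + 2*(1 - 0.536193)
       = 0.536193 + 0.927614
       = 1.463807
Step 3: As n -> infinity, f_n increases to f, so by MCT integral(f_n) -> integral(f) = 3.73/2 = 1.865.
Convergence: integral(f_2) = 1.463807 -> 1.865 as n -> infinity


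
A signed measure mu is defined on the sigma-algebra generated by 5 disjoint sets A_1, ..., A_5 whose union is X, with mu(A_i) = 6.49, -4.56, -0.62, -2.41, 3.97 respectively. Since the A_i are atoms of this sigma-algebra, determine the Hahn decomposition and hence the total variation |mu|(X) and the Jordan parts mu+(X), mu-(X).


Step 1: Every measurable set is a union of atoms (the cells / points), so a Hahn decomposition is
  obtained by grouping atoms by sign: P = union of atoms with mu > 0, N = union of the remaining atoms.
  Atoms in P (indices): 1, 5;  atoms in N (indices): 2, 3, 4
  Positive values: 6.49, 3.97
  Negative values: -4.56, -0.62, -2.41
Step 2: mu+(X) = mu(P) = sum of positive atom values = 10.46
Step 3: mu-(X) = -mu(N) = sum of |negative atom values| = 7.59
Step 4: |mu|(X) = mu+(X) + mu-(X) = 10.46 + 7.59 = 18.05


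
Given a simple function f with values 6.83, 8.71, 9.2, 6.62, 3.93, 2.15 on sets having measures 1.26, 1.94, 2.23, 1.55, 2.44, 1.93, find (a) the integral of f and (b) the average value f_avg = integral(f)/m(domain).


Step 1: Integral = sum(value_i * measure_i)
= 6.83*1.26 + 8.71*1.94 + 9.2*2.23 + 6.62*1.55 + 3.93*2.44 + 2.15*1.93
= 8.6058 + 16.8974 + 20.516 + 10.261 + 9.5892 + 4.1495
= 70.0189
Step 2: Total measure of domain = 1.26 + 1.94 + 2.23 + 1.55 + 2.44 + 1.93 = 11.35
Step 3: Average value = 70.0189 / 11.35 = 6.169066


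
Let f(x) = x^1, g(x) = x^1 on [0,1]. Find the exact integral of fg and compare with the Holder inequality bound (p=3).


Step 1: Exact integral of f*g = integral(x^2, 0, 1) = 1/3
     = 0.333333
Step 2: Holder bound with p=3, q=1.5:
  ||f||_p = (integral x^3 dx)^(1/3) = (1/4)^(1/3) = 0.629961
  ||g||_q = (integral x^1.5 dx)^(1/1.5) = (1/2.5)^(1/1.5) = 0.542884
Step 3: Holder bound = ||f||_p * ||g||_q = 0.629961 * 0.542884 = 0.341995
Verification: 0.333333 <= 0.341995 (Holder holds)


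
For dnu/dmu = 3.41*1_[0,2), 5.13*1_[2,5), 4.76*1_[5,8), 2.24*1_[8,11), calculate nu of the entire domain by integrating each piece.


Integrate each piece of the Radon-Nikodym derivative:
Step 1: integral_0^2 3.41 dx = 3.41*(2-0) = 3.41*2 = 6.82
Step 2: integral_2^5 5.13 dx = 5.13*(5-2) = 5.13*3 = 15.39
Step 3: integral_5^8 4.76 dx = 4.76*(8-5) = 4.76*3 = 14.28
Step 4: integral_8^11 2.24 dx = 2.24*(11-8) = 2.24*3 = 6.72
Total: 6.82 + 15.39 + 14.28 + 6.72 = 43.21


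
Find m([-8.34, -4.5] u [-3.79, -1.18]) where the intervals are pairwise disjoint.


For pairwise disjoint intervals, m(union) = sum of lengths.
= (-4.5 - -8.34) + (-1.18 - -3.79)
= 3.84 + 2.61
= 6.45


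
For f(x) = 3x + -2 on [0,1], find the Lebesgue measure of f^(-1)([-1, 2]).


f^(-1)([-1, 2]) = {x : -1 <= 3x + -2 <= 2}
Solving: (-1 - -2)/3 <= x <= (2 - -2)/3
= [0.333333, 1.333333]
Intersecting with [0,1]: [0.333333, 1]
Measure = 1 - 0.333333 = 0.666667


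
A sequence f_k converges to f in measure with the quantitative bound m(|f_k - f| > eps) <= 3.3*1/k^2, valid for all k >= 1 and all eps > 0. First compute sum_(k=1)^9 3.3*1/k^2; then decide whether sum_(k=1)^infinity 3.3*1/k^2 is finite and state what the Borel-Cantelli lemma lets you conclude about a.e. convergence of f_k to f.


Step 1: List the terms 3.3*1/k^2 for k = 1 to 9:
  k=1: 3.3
  k=2: 0.825
  k=3: 0.366667
  k=4: 0.20625
  k=5: 0.132
  k=6: 0.091667
  k=7: 0.067347
  k=8: 0.051562
  k=9: 0.040741
Step 2: Partial sum = 3.3 + 0.825 + 0.366667 + 0.20625 + 0.132 + 0.091667 + 0.067347 + 0.051562 + 0.040741
     = 5.081234
Step 3: The full series sum_(k>=1) 3.3*1/k^2 converges (p-series with p = 2 > 1; a constant multiple of a convergent series converges).
Step 4: Fix eps > 0. Since sum_k m(|f_k - f| > eps) < infinity, the Borel-Cantelli lemma gives
        m(limsup_k {|f_k - f| > eps}) = 0, i.e. for a.e. x, |f_k(x) - f(x)| <= eps for all large k.
        Applying this with eps = 1/j for j = 1, 2, ... and intersecting the countably many full-measure sets,
        for a.e. x we get limsup_k |f_k(x) - f(x)| <= 1/j for every j, hence f_k -> f almost everywhere.
Conclusion: series converges; Borel-Cantelli yields f_k -> f a.e.


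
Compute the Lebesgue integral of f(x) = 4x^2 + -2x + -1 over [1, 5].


The Lebesgue integral of a Riemann-integrable function agrees with the Riemann integral.
Antiderivative F(x) = (4/3)x^3 + (-2/2)x^2 + -1x
F(5) = (4/3)*5^3 + (-2/2)*5^2 + -1*5
     = (4/3)*125 + (-2/2)*25 + -1*5
     = 166.666667 + -25 + -5
     = 136.666667
F(1) = -0.666667
Integral = F(5) - F(1) = 136.666667 - -0.666667 = 137.333333


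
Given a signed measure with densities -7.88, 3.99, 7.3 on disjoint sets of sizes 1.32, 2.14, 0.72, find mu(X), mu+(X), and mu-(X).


Step 1: Compute signed measure on each set:
  Set 1: -7.88 * 1.32 = -10.4016
  Set 2: 3.99 * 2.14 = 8.5386
  Set 3: 7.3 * 0.72 = 5.256
Step 2: Total signed measure = (-10.4016) + (8.5386) + (5.256)
     = 3.393
Step 3: Positive part mu+(X) = sum of positive contributions = 13.7946
Step 4: Negative part mu-(X) = |sum of negative contributions| = 10.4016


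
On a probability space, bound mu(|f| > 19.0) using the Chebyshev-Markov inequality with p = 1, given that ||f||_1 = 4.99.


Chebyshev/Markov inequality: mu(|f| > eps) <= (||f||_p / eps)^p
Step 1: ||f||_1 / eps = 4.99 / 19.0 = 0.262632
Step 2: Raise to power p = 1:
  (0.262632)^1 = 0.262632
Step 3: Therefore mu(|f| > 19.0) <= 0.262632


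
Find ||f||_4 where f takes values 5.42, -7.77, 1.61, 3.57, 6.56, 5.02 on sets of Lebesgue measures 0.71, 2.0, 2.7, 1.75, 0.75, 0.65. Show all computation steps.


Step 1: Compute |f_i|^4 for each value:
  |5.42|^4 = 862.972877
  |-7.77|^4 = 3644.887054
  |1.61|^4 = 6.718982
  |3.57|^4 = 162.432476
  |6.56|^4 = 1851.890729
  |5.02|^4 = 635.06016
Step 2: Multiply by measures and sum:
  862.972877 * 0.71 = 612.710743
  3644.887054 * 2.0 = 7289.774109
  6.718982 * 2.7 = 18.141253
  162.432476 * 1.75 = 284.256833
  1851.890729 * 0.75 = 1388.918047
  635.06016 * 0.65 = 412.789104
Sum = 612.710743 + 7289.774109 + 18.141253 + 284.256833 + 1388.918047 + 412.789104 = 10006.590088
Step 3: Take the p-th root:
||f||_4 = (10006.590088)^(1/4) = 10.001647


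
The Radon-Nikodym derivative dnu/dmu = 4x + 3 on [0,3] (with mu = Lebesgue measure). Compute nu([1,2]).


nu(A) = integral_A (dnu/dmu) dmu = integral_1^2 (4x + 3) dx
Step 1: Antiderivative F(x) = (4/2)x^2 + 3x
Step 2: F(2) = (4/2)*2^2 + 3*2 = 8 + 6 = 14
Step 3: F(1) = (4/2)*1^2 + 3*1 = 2 + 3 = 5
Step 4: nu([1,2]) = F(2) - F(1) = 14 - 5 = 9


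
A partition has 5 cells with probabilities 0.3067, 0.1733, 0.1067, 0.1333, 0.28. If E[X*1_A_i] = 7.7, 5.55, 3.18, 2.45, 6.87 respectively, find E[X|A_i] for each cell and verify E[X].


For each cell A_i: E[X|A_i] = E[X*1_A_i] / P(A_i)
Step 1: E[X|A_1] = 7.7 / 0.3067 = 25.105967
Step 2: E[X|A_2] = 5.55 / 0.1733 = 32.025389
Step 3: E[X|A_3] = 3.18 / 0.1067 = 29.803187
Step 4: E[X|A_4] = 2.45 / 0.1333 = 18.379595
Step 5: E[X|A_5] = 6.87 / 0.28 = 24.535714
Verification: E[X] = sum E[X*1_A_i] = 7.7 + 5.55 + 3.18 + 2.45 + 6.87 = 25.75


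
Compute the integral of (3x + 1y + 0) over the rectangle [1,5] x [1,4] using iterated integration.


By Fubini, integrate in x first, then y.
Step 1: Fix y, integrate over x in [1,5]:
  integral(3x + 1y + 0, x=1..5)
  = 3*(5^2 - 1^2)/2 + (1y + 0)*(5 - 1)
  = 36 + (1y + 0)*4
  = 36 + 4y + 0
  = 36 + 4y
Step 2: Integrate over y in [1,4]:
  integral(36 + 4y, y=1..4)
  = 36*3 + 4*(4^2 - 1^2)/2
  = 108 + 30
  = 138


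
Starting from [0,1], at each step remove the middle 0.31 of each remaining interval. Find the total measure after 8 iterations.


Step 1: At each step, fraction remaining = 1 - 0.31 = 0.69
Step 2: After 8 steps, measure = (0.69)^8
Result = 0.05138


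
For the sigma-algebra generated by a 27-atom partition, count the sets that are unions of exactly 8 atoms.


Each element of F is a union of some subset of the 27 atoms.
Elements that are unions of exactly 8 atoms correspond to 8-element subsets of the 27 atoms.
Count = C(27, 8) = 27! / (8! * 19!) = 2220075.


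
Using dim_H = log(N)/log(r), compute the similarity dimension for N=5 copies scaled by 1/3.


For a self-similar set with N copies scaled by 1/r:
dim_H = log(N)/log(r) = log(5)/log(3)
= 1.609438/1.098612
= 1.464974


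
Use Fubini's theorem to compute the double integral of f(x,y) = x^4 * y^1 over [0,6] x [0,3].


By Fubini's theorem, the double integral factors as a product of single integrals:
Step 1: integral_0^6 x^4 dx = [x^5/5] from 0 to 6
     = 6^5/5 = 1555.2
Step 2: integral_0^3 y^1 dy = [y^2/2] from 0 to 3
     = 3^2/2 = 4.5
Step 3: Double integral = 1555.2 * 4.5 = 6998.4


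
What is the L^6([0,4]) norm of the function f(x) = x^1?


Step 1: ||f||_6 = (integral_0^4 |x^1|^6 dx)^(1/6)
     = (integral_0^4 x^6 dx)^(1/6)
Step 2: integral_0^4 x^6 dx = [x^7/(7)] from 0 to 4 = 4^7/7
     = 16384/7 = 2340.571429
Step 3: ||f||_6 = (2340.571429)^(1/6) = 3.643793


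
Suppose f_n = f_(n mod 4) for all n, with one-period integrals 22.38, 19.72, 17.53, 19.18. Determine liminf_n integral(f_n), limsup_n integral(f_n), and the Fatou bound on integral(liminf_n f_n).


The sequence (integral(f_n)) is periodic with period 4, repeating the values 22.38, 19.72, 17.53, 19.18 indefinitely.
Step 1: For a periodic sequence, every tail (a_m, a_(m+1), ...) contains all 4 period values infinitely often.
Step 2: Hence inf of every tail = min of the period values = min(22.38, 19.72, 17.53, 19.18) = 17.53.
        liminf_n integral(f_n) = sup over m of (inf of tail from m) = 17.53.
Step 3: Similarly sup of every tail = max of the period values = 22.38.
        limsup_n integral(f_n) = 22.38.
Step 4: Fatou's lemma: integral(liminf_n f_n) <= liminf_n integral(f_n) = 17.53.
        So the integral of the pointwise liminf is at most 17.53.


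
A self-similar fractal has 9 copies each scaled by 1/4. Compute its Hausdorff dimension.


For a self-similar set with N copies scaled by 1/r:
dim_H = log(N)/log(r) = log(9)/log(4)
= 2.197225/1.386294
= 1.584963


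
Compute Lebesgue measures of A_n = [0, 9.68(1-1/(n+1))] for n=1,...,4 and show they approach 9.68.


By continuity of measure from below: if A_n increases to A, then m(A_n) -> m(A).
Here A = [0, 9.68], so m(A) = 9.68
Step 1: a_1 = 9.68*(1 - 1/2) = 4.84, m(A_1) = 4.84
Step 2: a_2 = 9.68*(1 - 1/3) = 6.4533, m(A_2) = 6.4533
Step 3: a_3 = 9.68*(1 - 1/4) = 7.26, m(A_3) = 7.26
Step 4: a_4 = 9.68*(1 - 1/5) = 7.744, m(A_4) = 7.744
Limit: m(A_n) -> m([0,9.68]) = 9.68


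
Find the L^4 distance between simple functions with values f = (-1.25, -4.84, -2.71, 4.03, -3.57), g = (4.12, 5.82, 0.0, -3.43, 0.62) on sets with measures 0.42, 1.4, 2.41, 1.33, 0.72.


Step 1: Compute differences f_i - g_i:
  -1.25 - 4.12 = -5.37
  -4.84 - 5.82 = -10.66
  -2.71 - 0.0 = -2.71
  4.03 - -3.43 = 7.46
  -3.57 - 0.62 = -4.19
Step 2: Compute |diff|^4 * measure for each set:
  |-5.37|^4 * 0.42 = 831.566802 * 0.42 = 349.258057
  |-10.66|^4 * 1.4 = 12913.049587 * 1.4 = 18078.269422
  |-2.71|^4 * 2.41 = 53.935805 * 2.41 = 129.98529
  |7.46|^4 * 1.33 = 3097.100583 * 1.33 = 4119.143775
  |-4.19|^4 * 0.72 = 308.216647 * 0.72 = 221.915986
Step 3: Sum = 22898.572529
Step 4: ||f-g||_4 = (22898.572529)^(1/4) = 12.301331


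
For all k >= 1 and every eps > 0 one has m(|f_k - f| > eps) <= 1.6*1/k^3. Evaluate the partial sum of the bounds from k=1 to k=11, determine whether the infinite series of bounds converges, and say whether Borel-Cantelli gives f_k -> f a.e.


Step 1: List the terms 1.6*1/k^3 for k = 1 to 11:
  k=1: 1.6
  k=2: 0.2
  k=3: 0.059259
  k=4: 0.025
  k=5: 0.0128
  k=6: 0.007407
  k=7: 0.004665
  k=8: 0.003125
  k=9: 0.002195
  k=10: 0.0016
  k=11: 0.001202
Step 2: Partial sum = 1.6 + 0.2 + 0.059259 + 0.025 + 0.0128 + 0.007407 + 0.004665 + 0.003125 + 0.002195 + 0.0016 + 0.001202
     = 1.917253
Step 3: The full series sum_(k>=1) 1.6*1/k^3 converges (p-series with p = 3 > 1; a constant multiple of a convergent series converges).
Step 4: Fix eps > 0. Since sum_k m(|f_k - f| > eps) < infinity, the Borel-Cantelli lemma gives
        m(limsup_k {|f_k - f| > eps}) = 0, i.e. for a.e. x, |f_k(x) - f(x)| <= eps for all large k.
        Applying this with eps = 1/j for j = 1, 2, ... and intersecting the countably many full-measure sets,
        for a.e. x we get limsup_k |f_k(x) - f(x)| <= 1/j for every j, hence f_k -> f almost everywhere.
Conclusion: series converges; Borel-Cantelli yields f_k -> f a.e.


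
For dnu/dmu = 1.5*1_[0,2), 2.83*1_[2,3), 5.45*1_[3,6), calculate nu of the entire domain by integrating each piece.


Integrate each piece of the Radon-Nikodym derivative:
Step 1: integral_0^2 1.5 dx = 1.5*(2-0) = 1.5*2 = 3
Step 2: integral_2^3 2.83 dx = 2.83*(3-2) = 2.83*1 = 2.83
Step 3: integral_3^6 5.45 dx = 5.45*(6-3) = 5.45*3 = 16.35
Total: 3 + 2.83 + 16.35 = 22.18


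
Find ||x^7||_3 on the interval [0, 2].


Step 1: ||f||_3 = (integral_0^2 |x^7|^3 dx)^(1/3)
     = (integral_0^2 x^21 dx)^(1/3)
Step 2: integral_0^2 x^21 dx = [x^22/(22)] from 0 to 2 = 2^22/22
     = 4194304/22 = 190650.181818
Step 3: ||f||_3 = (190650.181818)^(1/3) = 57.554472


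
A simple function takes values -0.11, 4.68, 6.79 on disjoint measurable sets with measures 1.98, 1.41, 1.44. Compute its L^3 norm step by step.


Step 1: Compute |f_i|^3 for each value:
  |-0.11|^3 = 0.001331
  |4.68|^3 = 102.503232
  |6.79|^3 = 313.046839
Step 2: Multiply by measures and sum:
  0.001331 * 1.98 = 0.002635
  102.503232 * 1.41 = 144.529557
  313.046839 * 1.44 = 450.787448
Sum = 0.002635 + 144.529557 + 450.787448 = 595.319641
Step 3: Take the p-th root:
||f||_3 = (595.319641)^(1/3) = 8.412338
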